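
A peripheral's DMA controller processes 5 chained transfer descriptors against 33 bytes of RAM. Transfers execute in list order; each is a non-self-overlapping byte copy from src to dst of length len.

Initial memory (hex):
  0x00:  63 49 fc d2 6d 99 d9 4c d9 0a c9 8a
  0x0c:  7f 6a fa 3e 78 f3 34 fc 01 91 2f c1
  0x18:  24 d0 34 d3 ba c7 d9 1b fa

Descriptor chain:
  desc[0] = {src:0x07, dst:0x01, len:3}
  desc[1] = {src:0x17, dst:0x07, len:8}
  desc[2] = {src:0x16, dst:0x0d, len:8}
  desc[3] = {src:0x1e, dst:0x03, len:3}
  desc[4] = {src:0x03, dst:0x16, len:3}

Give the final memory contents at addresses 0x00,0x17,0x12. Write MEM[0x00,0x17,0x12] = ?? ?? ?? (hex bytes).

#0 dst[0x01+3] := {0x4c,0xd9,0x0a}
#1 dst[0x07+8] := {0xc1,0x24,0xd0,0x34,0xd3,0xba,0xc7,0xd9}
#2 dst[0x0d+8] := {0x2f,0xc1,0x24,0xd0,0x34,0xd3,0xba,0xc7}
#3 dst[0x03+3] := {0xd9,0x1b,0xfa}
#4 dst[0x16+3] := {0xd9,0x1b,0xfa}
query mem[0x00]=0x63, mem[0x17]=0x1b, mem[0x12]=0xd3

MEM[0x00,0x17,0x12] = 63 1b d3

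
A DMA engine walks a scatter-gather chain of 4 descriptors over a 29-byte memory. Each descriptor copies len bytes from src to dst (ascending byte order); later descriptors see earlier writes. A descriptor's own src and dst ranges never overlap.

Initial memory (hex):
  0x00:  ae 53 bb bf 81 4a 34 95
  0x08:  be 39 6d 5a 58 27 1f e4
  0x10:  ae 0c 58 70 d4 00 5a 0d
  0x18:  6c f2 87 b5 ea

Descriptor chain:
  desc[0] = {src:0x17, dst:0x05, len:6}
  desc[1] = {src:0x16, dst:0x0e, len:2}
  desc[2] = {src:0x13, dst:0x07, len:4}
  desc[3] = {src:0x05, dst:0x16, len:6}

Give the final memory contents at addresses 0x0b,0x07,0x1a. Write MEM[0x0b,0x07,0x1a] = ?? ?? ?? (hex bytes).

MEM[0x0b,0x07,0x1a] = 5a 70 00

#0 dst[0x05+6] := {0x0d,0x6c,0xf2,0x87,0xb5,0xea}
#1 dst[0x0e+2] := {0x5a,0x0d}
#2 dst[0x07+4] := {0x70,0xd4,0x00,0x5a}
#3 dst[0x16+6] := {0x0d,0x6c,0x70,0xd4,0x00,0x5a}
query mem[0x0b]=0x5a, mem[0x07]=0x70, mem[0x1a]=0x00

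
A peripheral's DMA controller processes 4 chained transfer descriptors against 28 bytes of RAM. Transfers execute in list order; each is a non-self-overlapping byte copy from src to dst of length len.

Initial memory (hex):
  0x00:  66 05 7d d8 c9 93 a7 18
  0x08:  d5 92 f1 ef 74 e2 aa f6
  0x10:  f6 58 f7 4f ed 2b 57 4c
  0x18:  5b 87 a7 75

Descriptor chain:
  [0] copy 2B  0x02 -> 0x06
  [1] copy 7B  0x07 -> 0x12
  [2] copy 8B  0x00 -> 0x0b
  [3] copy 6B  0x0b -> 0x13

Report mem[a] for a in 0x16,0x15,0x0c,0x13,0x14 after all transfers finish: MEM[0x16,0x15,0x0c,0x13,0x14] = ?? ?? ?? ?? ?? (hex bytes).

[0] 0x02->0x06 len=2 : 7d d8
[1] 0x07->0x12 len=7 : d8 d5 92 f1 ef 74 e2
[2] 0x00->0x0b len=8 : 66 05 7d d8 c9 93 7d d8
[3] 0x0b->0x13 len=6 : 66 05 7d d8 c9 93
query mem[0x16]=0xd8, mem[0x15]=0x7d, mem[0x0c]=0x05, mem[0x13]=0x66, mem[0x14]=0x05

MEM[0x16,0x15,0x0c,0x13,0x14] = d8 7d 05 66 05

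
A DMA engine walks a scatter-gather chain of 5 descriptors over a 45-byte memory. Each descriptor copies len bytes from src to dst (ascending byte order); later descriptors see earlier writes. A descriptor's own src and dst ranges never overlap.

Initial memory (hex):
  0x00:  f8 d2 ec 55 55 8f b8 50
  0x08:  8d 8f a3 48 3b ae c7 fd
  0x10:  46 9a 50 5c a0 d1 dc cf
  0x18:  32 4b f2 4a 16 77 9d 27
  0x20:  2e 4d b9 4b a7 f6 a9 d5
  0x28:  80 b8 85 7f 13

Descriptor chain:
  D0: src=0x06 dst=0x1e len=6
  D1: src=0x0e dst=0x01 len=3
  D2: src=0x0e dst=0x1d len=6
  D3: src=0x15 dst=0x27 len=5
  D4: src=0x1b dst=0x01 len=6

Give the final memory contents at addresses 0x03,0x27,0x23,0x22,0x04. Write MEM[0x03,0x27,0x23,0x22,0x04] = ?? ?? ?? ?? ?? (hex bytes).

MEM[0x03,0x27,0x23,0x22,0x04] = c7 d1 48 5c fd

#0 dst[0x1e+6] := {0xb8,0x50,0x8d,0x8f,0xa3,0x48}
#1 dst[0x01+3] := {0xc7,0xfd,0x46}
#2 dst[0x1d+6] := {0xc7,0xfd,0x46,0x9a,0x50,0x5c}
#3 dst[0x27+5] := {0xd1,0xdc,0xcf,0x32,0x4b}
#4 dst[0x01+6] := {0x4a,0x16,0xc7,0xfd,0x46,0x9a}
query mem[0x03]=0xc7, mem[0x27]=0xd1, mem[0x23]=0x48, mem[0x22]=0x5c, mem[0x04]=0xfd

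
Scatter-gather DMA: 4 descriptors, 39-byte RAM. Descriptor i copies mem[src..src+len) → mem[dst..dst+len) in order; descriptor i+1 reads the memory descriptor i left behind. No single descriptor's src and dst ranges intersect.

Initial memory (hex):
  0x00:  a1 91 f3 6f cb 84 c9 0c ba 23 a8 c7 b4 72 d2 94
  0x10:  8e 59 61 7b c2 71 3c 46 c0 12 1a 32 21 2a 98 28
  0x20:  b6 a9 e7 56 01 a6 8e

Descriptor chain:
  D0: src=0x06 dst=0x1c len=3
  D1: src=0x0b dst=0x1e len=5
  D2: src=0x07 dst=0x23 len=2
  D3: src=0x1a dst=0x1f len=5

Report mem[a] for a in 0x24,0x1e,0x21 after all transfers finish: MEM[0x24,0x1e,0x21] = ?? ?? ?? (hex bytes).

MEM[0x24,0x1e,0x21] = ba c7 c9

D0: mem[0x1c..0x1e] <- [c9 0c ba]
D1: mem[0x1e..0x22] <- [c7 b4 72 d2 94]
D2: mem[0x23..0x24] <- [0c ba]
D3: mem[0x1f..0x23] <- [1a 32 c9 0c c7]
query mem[0x24]=0xba, mem[0x1e]=0xc7, mem[0x21]=0xc9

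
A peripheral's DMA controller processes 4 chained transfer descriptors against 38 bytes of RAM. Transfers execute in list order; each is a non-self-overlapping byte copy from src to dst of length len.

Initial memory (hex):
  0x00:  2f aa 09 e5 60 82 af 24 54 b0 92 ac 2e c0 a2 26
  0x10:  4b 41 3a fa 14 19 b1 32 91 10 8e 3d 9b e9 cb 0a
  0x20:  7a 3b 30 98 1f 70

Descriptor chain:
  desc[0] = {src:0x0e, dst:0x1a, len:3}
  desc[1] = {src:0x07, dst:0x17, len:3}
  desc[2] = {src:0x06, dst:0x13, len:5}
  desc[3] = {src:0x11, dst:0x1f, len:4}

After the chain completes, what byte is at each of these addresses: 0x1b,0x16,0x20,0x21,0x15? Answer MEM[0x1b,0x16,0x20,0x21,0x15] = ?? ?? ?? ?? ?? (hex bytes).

#0 dst[0x1a+3] := {0xa2,0x26,0x4b}
#1 dst[0x17+3] := {0x24,0x54,0xb0}
#2 dst[0x13+5] := {0xaf,0x24,0x54,0xb0,0x92}
#3 dst[0x1f+4] := {0x41,0x3a,0xaf,0x24}
query mem[0x1b]=0x26, mem[0x16]=0xb0, mem[0x20]=0x3a, mem[0x21]=0xaf, mem[0x15]=0x54

MEM[0x1b,0x16,0x20,0x21,0x15] = 26 b0 3a af 54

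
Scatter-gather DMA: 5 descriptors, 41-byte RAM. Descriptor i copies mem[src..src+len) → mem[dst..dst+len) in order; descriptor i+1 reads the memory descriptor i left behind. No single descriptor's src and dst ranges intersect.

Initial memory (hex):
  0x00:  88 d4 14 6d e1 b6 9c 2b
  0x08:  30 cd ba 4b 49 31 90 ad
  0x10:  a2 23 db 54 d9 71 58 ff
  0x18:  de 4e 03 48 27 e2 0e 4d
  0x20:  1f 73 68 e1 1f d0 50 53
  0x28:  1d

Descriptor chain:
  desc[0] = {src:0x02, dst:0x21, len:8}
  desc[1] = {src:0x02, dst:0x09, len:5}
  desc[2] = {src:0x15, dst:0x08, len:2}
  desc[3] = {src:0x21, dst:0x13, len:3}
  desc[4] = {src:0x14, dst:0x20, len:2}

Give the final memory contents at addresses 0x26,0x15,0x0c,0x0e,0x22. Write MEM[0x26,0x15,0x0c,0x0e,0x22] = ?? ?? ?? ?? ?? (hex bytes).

D0: mem[0x21..0x28] <- [14 6d e1 b6 9c 2b 30 cd]
D1: mem[0x09..0x0d] <- [14 6d e1 b6 9c]
D2: mem[0x08..0x09] <- [71 58]
D3: mem[0x13..0x15] <- [14 6d e1]
D4: mem[0x20..0x21] <- [6d e1]
query mem[0x26]=0x2b, mem[0x15]=0xe1, mem[0x0c]=0xb6, mem[0x0e]=0x90, mem[0x22]=0x6d

MEM[0x26,0x15,0x0c,0x0e,0x22] = 2b e1 b6 90 6d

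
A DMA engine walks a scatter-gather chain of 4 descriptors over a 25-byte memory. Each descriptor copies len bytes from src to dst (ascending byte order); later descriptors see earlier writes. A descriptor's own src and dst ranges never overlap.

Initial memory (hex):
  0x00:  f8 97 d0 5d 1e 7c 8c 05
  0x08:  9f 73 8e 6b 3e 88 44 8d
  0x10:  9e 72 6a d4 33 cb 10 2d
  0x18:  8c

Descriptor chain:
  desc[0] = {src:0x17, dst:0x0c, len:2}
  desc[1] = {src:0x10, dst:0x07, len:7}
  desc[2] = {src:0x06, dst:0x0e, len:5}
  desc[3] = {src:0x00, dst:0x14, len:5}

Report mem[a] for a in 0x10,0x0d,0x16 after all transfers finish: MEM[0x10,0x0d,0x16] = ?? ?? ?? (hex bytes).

MEM[0x10,0x0d,0x16] = 72 10 d0

#0 dst[0x0c+2] := {0x2d,0x8c}
#1 dst[0x07+7] := {0x9e,0x72,0x6a,0xd4,0x33,0xcb,0x10}
#2 dst[0x0e+5] := {0x8c,0x9e,0x72,0x6a,0xd4}
#3 dst[0x14+5] := {0xf8,0x97,0xd0,0x5d,0x1e}
query mem[0x10]=0x72, mem[0x0d]=0x10, mem[0x16]=0xd0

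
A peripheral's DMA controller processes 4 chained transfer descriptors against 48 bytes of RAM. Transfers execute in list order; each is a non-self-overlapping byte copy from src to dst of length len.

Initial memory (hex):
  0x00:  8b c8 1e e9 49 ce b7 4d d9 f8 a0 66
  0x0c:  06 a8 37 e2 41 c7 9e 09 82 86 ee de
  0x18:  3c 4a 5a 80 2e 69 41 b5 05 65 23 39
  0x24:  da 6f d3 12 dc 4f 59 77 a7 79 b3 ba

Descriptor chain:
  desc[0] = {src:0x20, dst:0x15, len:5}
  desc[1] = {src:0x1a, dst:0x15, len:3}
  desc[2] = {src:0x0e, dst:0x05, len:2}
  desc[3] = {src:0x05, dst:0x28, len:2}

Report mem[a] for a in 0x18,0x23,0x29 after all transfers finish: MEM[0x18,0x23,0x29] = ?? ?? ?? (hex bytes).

MEM[0x18,0x23,0x29] = 39 39 e2

#0 dst[0x15+5] := {0x05,0x65,0x23,0x39,0xda}
#1 dst[0x15+3] := {0x5a,0x80,0x2e}
#2 dst[0x05+2] := {0x37,0xe2}
#3 dst[0x28+2] := {0x37,0xe2}
query mem[0x18]=0x39, mem[0x23]=0x39, mem[0x29]=0xe2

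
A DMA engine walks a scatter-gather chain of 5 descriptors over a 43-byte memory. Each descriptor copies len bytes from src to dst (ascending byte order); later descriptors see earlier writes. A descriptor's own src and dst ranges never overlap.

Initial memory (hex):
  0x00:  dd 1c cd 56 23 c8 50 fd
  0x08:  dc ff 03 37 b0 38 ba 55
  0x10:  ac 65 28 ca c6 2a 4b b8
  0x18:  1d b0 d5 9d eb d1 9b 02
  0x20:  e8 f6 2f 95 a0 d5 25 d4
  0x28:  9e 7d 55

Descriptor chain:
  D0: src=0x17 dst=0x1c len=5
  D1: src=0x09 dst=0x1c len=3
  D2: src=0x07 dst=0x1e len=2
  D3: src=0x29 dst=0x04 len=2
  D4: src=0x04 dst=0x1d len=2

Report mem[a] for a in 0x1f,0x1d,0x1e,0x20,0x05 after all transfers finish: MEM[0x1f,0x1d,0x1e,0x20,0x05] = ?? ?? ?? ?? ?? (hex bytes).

MEM[0x1f,0x1d,0x1e,0x20,0x05] = dc 7d 55 9d 55

  after D0: wrote 5B at 0x1c = b81db0d59d
  after D1: wrote 3B at 0x1c = ff0337
  after D2: wrote 2B at 0x1e = fddc
  after D3: wrote 2B at 0x04 = 7d55
  after D4: wrote 2B at 0x1d = 7d55
query mem[0x1f]=0xdc, mem[0x1d]=0x7d, mem[0x1e]=0x55, mem[0x20]=0x9d, mem[0x05]=0x55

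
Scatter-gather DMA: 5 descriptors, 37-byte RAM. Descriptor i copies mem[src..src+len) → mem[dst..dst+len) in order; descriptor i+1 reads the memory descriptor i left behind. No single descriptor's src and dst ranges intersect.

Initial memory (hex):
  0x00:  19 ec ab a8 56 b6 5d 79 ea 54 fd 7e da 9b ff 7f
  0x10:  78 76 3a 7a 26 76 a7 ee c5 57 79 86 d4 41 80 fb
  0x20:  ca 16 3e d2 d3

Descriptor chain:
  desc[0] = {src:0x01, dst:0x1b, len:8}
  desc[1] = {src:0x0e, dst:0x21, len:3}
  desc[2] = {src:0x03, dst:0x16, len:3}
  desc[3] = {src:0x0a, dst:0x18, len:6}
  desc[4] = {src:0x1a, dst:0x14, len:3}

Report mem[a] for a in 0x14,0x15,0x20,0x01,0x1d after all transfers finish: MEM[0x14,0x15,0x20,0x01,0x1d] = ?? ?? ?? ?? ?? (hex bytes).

MEM[0x14,0x15,0x20,0x01,0x1d] = da 9b 5d ec 7f

#0 dst[0x1b+8] := {0xec,0xab,0xa8,0x56,0xb6,0x5d,0x79,0xea}
#1 dst[0x21+3] := {0xff,0x7f,0x78}
#2 dst[0x16+3] := {0xa8,0x56,0xb6}
#3 dst[0x18+6] := {0xfd,0x7e,0xda,0x9b,0xff,0x7f}
#4 dst[0x14+3] := {0xda,0x9b,0xff}
query mem[0x14]=0xda, mem[0x15]=0x9b, mem[0x20]=0x5d, mem[0x01]=0xec, mem[0x1d]=0x7f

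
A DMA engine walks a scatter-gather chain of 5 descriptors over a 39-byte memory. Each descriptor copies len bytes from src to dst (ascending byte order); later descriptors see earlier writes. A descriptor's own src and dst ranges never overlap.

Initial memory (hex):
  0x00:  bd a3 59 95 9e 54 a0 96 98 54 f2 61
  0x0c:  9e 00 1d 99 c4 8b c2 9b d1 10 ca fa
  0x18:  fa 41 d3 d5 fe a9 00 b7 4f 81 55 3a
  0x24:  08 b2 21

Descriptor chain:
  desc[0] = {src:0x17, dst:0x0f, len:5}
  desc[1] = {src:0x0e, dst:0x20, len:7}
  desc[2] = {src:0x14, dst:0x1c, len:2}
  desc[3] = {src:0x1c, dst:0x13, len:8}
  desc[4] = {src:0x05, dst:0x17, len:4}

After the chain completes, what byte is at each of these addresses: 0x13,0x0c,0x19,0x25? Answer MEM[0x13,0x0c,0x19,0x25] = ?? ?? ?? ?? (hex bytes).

MEM[0x13,0x0c,0x19,0x25] = d1 9e 96 d5

[0] 0x17->0x0f len=5 : fa fa 41 d3 d5
[1] 0x0e->0x20 len=7 : 1d fa fa 41 d3 d5 d1
[2] 0x14->0x1c len=2 : d1 10
[3] 0x1c->0x13 len=8 : d1 10 00 b7 1d fa fa 41
[4] 0x05->0x17 len=4 : 54 a0 96 98
query mem[0x13]=0xd1, mem[0x0c]=0x9e, mem[0x19]=0x96, mem[0x25]=0xd5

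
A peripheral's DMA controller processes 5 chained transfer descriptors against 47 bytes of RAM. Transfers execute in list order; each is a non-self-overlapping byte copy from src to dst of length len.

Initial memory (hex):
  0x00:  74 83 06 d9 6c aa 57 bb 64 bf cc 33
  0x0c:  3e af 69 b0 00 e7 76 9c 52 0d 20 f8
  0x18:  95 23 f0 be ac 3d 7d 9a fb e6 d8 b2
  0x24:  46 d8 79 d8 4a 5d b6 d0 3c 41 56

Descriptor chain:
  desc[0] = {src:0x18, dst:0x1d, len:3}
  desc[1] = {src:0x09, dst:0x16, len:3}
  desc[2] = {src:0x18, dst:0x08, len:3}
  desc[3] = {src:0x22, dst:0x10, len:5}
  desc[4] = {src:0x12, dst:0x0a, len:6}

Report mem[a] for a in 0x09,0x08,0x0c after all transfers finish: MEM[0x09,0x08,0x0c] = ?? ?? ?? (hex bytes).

D0: mem[0x1d..0x1f] <- [95 23 f0]
D1: mem[0x16..0x18] <- [bf cc 33]
D2: mem[0x08..0x0a] <- [33 23 f0]
D3: mem[0x10..0x14] <- [d8 b2 46 d8 79]
D4: mem[0x0a..0x0f] <- [46 d8 79 0d bf cc]
query mem[0x09]=0x23, mem[0x08]=0x33, mem[0x0c]=0x79

MEM[0x09,0x08,0x0c] = 23 33 79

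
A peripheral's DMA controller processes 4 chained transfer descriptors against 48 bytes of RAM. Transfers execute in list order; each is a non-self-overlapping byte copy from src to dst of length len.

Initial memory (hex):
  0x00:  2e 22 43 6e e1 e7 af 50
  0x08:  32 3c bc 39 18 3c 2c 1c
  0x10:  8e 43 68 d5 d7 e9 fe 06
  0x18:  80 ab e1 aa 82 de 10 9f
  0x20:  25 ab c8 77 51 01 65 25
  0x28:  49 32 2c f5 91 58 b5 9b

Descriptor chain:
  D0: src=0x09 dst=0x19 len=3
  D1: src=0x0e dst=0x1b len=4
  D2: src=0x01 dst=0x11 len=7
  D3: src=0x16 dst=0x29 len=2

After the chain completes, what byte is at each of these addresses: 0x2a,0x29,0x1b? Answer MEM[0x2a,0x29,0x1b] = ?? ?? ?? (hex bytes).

MEM[0x2a,0x29,0x1b] = 50 af 2c

#0 dst[0x19+3] := {0x3c,0xbc,0x39}
#1 dst[0x1b+4] := {0x2c,0x1c,0x8e,0x43}
#2 dst[0x11+7] := {0x22,0x43,0x6e,0xe1,0xe7,0xaf,0x50}
#3 dst[0x29+2] := {0xaf,0x50}
query mem[0x2a]=0x50, mem[0x29]=0xaf, mem[0x1b]=0x2c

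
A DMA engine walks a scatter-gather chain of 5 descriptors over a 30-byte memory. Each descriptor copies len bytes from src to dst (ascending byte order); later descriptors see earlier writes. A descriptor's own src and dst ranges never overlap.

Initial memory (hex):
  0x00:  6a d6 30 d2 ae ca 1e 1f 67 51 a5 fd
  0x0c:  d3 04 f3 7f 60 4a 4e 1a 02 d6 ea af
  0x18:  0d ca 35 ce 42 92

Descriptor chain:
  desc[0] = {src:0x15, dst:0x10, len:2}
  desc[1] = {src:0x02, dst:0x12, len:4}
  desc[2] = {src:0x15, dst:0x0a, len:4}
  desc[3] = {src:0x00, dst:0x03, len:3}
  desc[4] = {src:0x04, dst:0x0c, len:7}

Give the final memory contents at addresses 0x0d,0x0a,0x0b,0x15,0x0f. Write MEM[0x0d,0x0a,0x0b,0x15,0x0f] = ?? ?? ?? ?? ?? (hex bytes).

MEM[0x0d,0x0a,0x0b,0x15,0x0f] = 30 ca ea ca 1f

#0 dst[0x10+2] := {0xd6,0xea}
#1 dst[0x12+4] := {0x30,0xd2,0xae,0xca}
#2 dst[0x0a+4] := {0xca,0xea,0xaf,0x0d}
#3 dst[0x03+3] := {0x6a,0xd6,0x30}
#4 dst[0x0c+7] := {0xd6,0x30,0x1e,0x1f,0x67,0x51,0xca}
query mem[0x0d]=0x30, mem[0x0a]=0xca, mem[0x0b]=0xea, mem[0x15]=0xca, mem[0x0f]=0x1f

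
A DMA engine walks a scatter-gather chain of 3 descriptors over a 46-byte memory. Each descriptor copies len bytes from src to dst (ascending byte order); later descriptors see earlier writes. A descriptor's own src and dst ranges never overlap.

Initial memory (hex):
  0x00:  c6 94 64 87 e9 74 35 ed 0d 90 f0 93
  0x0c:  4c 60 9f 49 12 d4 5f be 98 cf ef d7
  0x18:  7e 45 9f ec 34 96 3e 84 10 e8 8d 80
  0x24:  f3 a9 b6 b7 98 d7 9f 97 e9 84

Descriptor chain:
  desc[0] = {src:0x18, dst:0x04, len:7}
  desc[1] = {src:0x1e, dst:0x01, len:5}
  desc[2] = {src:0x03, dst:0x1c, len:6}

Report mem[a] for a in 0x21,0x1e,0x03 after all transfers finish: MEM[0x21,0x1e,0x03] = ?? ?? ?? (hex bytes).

MEM[0x21,0x1e,0x03] = 34 8d 10

[0] 0x18->0x04 len=7 : 7e 45 9f ec 34 96 3e
[1] 0x1e->0x01 len=5 : 3e 84 10 e8 8d
[2] 0x03->0x1c len=6 : 10 e8 8d 9f ec 34
query mem[0x21]=0x34, mem[0x1e]=0x8d, mem[0x03]=0x10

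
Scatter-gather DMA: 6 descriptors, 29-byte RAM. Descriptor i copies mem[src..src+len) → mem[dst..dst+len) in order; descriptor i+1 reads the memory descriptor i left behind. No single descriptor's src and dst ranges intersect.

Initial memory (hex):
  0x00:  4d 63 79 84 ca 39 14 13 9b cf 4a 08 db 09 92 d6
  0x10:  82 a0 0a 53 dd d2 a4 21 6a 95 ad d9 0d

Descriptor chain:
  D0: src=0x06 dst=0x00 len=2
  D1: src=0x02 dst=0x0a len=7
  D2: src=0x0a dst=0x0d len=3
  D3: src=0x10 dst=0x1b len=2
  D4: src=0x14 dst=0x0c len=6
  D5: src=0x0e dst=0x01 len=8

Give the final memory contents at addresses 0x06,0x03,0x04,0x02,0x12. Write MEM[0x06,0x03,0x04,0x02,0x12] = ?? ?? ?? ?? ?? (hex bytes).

[0] 0x06->0x00 len=2 : 14 13
[1] 0x02->0x0a len=7 : 79 84 ca 39 14 13 9b
[2] 0x0a->0x0d len=3 : 79 84 ca
[3] 0x10->0x1b len=2 : 9b a0
[4] 0x14->0x0c len=6 : dd d2 a4 21 6a 95
[5] 0x0e->0x01 len=8 : a4 21 6a 95 0a 53 dd d2
query mem[0x06]=0x53, mem[0x03]=0x6a, mem[0x04]=0x95, mem[0x02]=0x21, mem[0x12]=0x0a

MEM[0x06,0x03,0x04,0x02,0x12] = 53 6a 95 21 0a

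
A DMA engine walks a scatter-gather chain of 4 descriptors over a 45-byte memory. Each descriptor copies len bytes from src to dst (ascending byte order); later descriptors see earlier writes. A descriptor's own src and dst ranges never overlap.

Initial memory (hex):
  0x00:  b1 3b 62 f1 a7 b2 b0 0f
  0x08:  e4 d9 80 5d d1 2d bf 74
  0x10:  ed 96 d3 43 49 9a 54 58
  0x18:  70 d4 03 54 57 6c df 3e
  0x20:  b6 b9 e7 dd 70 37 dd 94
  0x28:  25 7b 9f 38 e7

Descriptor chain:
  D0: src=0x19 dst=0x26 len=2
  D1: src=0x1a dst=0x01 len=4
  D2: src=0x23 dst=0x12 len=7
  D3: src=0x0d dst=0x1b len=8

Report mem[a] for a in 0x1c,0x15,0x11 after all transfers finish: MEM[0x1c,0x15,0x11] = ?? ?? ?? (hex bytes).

  after D0: wrote 2B at 0x26 = d403
  after D1: wrote 4B at 0x01 = 0354576c
  after D2: wrote 7B at 0x12 = dd7037d403257b
  after D3: wrote 8B at 0x1b = 2dbf74ed96dd7037
query mem[0x1c]=0xbf, mem[0x15]=0xd4, mem[0x11]=0x96

MEM[0x1c,0x15,0x11] = bf d4 96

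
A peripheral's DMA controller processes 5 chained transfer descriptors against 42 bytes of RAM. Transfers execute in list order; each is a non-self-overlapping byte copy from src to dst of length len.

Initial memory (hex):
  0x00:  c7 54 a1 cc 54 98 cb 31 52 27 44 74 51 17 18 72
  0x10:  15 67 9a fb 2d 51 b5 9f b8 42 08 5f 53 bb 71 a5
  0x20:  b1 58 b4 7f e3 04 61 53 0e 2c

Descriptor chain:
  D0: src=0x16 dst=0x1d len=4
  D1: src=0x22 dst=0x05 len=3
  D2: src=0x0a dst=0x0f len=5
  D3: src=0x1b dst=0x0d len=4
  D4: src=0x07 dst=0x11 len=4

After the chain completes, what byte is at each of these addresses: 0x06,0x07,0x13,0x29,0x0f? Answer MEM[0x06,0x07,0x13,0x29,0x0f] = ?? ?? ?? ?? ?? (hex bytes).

MEM[0x06,0x07,0x13,0x29,0x0f] = 7f e3 27 2c b5

#0 dst[0x1d+4] := {0xb5,0x9f,0xb8,0x42}
#1 dst[0x05+3] := {0xb4,0x7f,0xe3}
#2 dst[0x0f+5] := {0x44,0x74,0x51,0x17,0x18}
#3 dst[0x0d+4] := {0x5f,0x53,0xb5,0x9f}
#4 dst[0x11+4] := {0xe3,0x52,0x27,0x44}
query mem[0x06]=0x7f, mem[0x07]=0xe3, mem[0x13]=0x27, mem[0x29]=0x2c, mem[0x0f]=0xb5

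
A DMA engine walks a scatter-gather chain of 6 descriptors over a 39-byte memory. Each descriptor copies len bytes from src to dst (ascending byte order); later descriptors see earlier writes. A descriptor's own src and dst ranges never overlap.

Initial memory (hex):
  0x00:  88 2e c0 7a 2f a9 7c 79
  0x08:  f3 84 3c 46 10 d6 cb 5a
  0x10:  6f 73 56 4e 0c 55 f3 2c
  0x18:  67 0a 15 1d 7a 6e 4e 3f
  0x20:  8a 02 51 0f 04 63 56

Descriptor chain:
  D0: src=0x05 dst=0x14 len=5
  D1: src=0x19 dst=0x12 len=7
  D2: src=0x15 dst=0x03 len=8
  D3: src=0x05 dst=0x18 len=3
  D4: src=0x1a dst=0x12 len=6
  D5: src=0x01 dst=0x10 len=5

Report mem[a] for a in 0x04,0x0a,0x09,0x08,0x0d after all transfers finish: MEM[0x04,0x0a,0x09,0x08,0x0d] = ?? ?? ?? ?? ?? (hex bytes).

  after D0: wrote 5B at 0x14 = a97c79f384
  after D1: wrote 7B at 0x12 = 0a151d7a6e4e3f
  after D2: wrote 8B at 0x03 = 7a6e4e3f0a151d7a
  after D3: wrote 3B at 0x18 = 4e3f0a
  after D4: wrote 6B at 0x12 = 0a1d7a6e4e3f
  after D5: wrote 5B at 0x10 = 2ec07a6e4e
query mem[0x04]=0x6e, mem[0x0a]=0x7a, mem[0x09]=0x1d, mem[0x08]=0x15, mem[0x0d]=0xd6

MEM[0x04,0x0a,0x09,0x08,0x0d] = 6e 7a 1d 15 d6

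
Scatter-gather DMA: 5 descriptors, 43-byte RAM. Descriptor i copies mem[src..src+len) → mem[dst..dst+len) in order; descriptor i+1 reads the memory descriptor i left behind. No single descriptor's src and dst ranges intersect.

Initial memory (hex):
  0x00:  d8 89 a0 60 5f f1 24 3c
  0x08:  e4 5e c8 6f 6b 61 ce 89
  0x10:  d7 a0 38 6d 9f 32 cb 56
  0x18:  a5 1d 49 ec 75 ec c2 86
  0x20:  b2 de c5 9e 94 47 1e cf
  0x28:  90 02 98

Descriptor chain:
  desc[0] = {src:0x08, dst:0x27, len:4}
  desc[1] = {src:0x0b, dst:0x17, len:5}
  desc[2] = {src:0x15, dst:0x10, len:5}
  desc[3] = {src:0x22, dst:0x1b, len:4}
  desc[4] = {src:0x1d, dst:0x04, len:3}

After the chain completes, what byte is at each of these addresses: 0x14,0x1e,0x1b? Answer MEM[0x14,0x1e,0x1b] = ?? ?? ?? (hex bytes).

MEM[0x14,0x1e,0x1b] = 61 47 c5

D0: mem[0x27..0x2a] <- [e4 5e c8 6f]
D1: mem[0x17..0x1b] <- [6f 6b 61 ce 89]
D2: mem[0x10..0x14] <- [32 cb 6f 6b 61]
D3: mem[0x1b..0x1e] <- [c5 9e 94 47]
D4: mem[0x04..0x06] <- [94 47 86]
query mem[0x14]=0x61, mem[0x1e]=0x47, mem[0x1b]=0xc5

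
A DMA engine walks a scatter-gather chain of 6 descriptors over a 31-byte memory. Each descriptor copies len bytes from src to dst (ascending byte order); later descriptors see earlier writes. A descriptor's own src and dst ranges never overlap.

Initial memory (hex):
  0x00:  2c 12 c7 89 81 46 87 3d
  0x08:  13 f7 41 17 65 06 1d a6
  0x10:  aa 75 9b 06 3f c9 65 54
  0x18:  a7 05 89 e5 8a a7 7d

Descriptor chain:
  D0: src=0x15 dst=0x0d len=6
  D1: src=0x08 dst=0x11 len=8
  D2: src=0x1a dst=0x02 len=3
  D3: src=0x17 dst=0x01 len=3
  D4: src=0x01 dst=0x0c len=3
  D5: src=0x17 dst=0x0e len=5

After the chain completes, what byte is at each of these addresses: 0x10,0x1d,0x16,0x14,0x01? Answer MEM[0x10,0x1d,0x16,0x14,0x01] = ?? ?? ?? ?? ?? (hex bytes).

[0] 0x15->0x0d len=6 : c9 65 54 a7 05 89
[1] 0x08->0x11 len=8 : 13 f7 41 17 65 c9 65 54
[2] 0x1a->0x02 len=3 : 89 e5 8a
[3] 0x17->0x01 len=3 : 65 54 05
[4] 0x01->0x0c len=3 : 65 54 05
[5] 0x17->0x0e len=5 : 65 54 05 89 e5
query mem[0x10]=0x05, mem[0x1d]=0xa7, mem[0x16]=0xc9, mem[0x14]=0x17, mem[0x01]=0x65

MEM[0x10,0x1d,0x16,0x14,0x01] = 05 a7 c9 17 65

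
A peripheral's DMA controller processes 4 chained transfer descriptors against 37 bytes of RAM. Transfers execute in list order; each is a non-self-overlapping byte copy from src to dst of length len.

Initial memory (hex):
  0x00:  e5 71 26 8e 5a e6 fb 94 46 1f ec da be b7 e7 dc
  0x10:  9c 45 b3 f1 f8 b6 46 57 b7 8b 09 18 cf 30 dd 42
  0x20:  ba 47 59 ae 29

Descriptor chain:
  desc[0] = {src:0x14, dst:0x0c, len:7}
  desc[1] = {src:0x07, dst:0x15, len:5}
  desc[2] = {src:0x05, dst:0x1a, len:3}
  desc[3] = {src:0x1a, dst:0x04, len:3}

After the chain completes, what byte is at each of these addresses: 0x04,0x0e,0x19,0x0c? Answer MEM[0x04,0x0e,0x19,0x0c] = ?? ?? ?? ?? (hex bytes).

MEM[0x04,0x0e,0x19,0x0c] = e6 46 da f8

#0 dst[0x0c+7] := {0xf8,0xb6,0x46,0x57,0xb7,0x8b,0x09}
#1 dst[0x15+5] := {0x94,0x46,0x1f,0xec,0xda}
#2 dst[0x1a+3] := {0xe6,0xfb,0x94}
#3 dst[0x04+3] := {0xe6,0xfb,0x94}
query mem[0x04]=0xe6, mem[0x0e]=0x46, mem[0x19]=0xda, mem[0x0c]=0xf8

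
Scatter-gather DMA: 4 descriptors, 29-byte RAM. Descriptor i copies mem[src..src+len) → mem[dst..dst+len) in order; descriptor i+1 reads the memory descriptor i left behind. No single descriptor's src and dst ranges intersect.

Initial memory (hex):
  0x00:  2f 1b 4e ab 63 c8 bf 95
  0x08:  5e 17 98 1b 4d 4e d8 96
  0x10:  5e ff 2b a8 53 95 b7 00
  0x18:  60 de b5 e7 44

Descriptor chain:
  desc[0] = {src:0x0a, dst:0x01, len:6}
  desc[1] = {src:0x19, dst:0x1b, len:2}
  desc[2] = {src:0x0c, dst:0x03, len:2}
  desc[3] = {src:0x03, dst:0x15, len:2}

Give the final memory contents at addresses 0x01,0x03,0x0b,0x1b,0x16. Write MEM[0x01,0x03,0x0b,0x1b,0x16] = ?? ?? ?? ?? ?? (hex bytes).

[0] 0x0a->0x01 len=6 : 98 1b 4d 4e d8 96
[1] 0x19->0x1b len=2 : de b5
[2] 0x0c->0x03 len=2 : 4d 4e
[3] 0x03->0x15 len=2 : 4d 4e
query mem[0x01]=0x98, mem[0x03]=0x4d, mem[0x0b]=0x1b, mem[0x1b]=0xde, mem[0x16]=0x4e

MEM[0x01,0x03,0x0b,0x1b,0x16] = 98 4d 1b de 4e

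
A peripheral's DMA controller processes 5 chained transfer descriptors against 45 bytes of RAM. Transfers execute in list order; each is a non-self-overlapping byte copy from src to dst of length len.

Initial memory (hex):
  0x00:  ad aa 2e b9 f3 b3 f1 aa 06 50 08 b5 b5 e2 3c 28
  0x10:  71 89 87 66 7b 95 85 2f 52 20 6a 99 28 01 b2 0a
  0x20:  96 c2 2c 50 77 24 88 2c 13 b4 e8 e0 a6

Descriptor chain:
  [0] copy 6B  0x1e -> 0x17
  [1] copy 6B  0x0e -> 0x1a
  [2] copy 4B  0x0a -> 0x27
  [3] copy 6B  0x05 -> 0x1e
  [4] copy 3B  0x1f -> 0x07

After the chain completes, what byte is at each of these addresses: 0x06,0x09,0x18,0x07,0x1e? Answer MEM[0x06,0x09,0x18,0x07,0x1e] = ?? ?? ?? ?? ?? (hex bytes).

  after D0: wrote 6B at 0x17 = b20a96c22c50
  after D1: wrote 6B at 0x1a = 3c2871898766
  after D2: wrote 4B at 0x27 = 08b5b5e2
  after D3: wrote 6B at 0x1e = b3f1aa065008
  after D4: wrote 3B at 0x07 = f1aa06
query mem[0x06]=0xf1, mem[0x09]=0x06, mem[0x18]=0x0a, mem[0x07]=0xf1, mem[0x1e]=0xb3

MEM[0x06,0x09,0x18,0x07,0x1e] = f1 06 0a f1 b3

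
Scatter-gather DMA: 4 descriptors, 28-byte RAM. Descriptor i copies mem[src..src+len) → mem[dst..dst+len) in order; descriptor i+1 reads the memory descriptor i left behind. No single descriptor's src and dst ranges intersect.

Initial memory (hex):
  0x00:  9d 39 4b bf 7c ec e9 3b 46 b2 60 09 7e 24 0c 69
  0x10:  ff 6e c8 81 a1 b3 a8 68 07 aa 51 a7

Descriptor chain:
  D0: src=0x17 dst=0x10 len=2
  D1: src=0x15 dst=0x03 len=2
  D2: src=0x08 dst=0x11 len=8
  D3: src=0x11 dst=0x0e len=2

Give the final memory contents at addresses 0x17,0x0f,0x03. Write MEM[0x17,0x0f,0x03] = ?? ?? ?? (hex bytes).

D0: mem[0x10..0x11] <- [68 07]
D1: mem[0x03..0x04] <- [b3 a8]
D2: mem[0x11..0x18] <- [46 b2 60 09 7e 24 0c 69]
D3: mem[0x0e..0x0f] <- [46 b2]
query mem[0x17]=0x0c, mem[0x0f]=0xb2, mem[0x03]=0xb3

MEM[0x17,0x0f,0x03] = 0c b2 b3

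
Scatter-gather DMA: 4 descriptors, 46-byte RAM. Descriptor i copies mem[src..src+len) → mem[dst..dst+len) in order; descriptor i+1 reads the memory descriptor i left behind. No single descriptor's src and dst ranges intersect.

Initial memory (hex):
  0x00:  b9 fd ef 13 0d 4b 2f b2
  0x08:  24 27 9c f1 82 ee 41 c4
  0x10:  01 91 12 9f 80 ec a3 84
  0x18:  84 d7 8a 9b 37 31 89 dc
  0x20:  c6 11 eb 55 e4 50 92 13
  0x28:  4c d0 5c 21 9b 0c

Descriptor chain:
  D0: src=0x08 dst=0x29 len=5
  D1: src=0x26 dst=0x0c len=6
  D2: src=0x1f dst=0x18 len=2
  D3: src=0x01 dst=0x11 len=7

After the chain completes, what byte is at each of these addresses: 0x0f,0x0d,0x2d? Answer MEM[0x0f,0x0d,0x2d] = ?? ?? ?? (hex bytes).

#0 dst[0x29+5] := {0x24,0x27,0x9c,0xf1,0x82}
#1 dst[0x0c+6] := {0x92,0x13,0x4c,0x24,0x27,0x9c}
#2 dst[0x18+2] := {0xdc,0xc6}
#3 dst[0x11+7] := {0xfd,0xef,0x13,0x0d,0x4b,0x2f,0xb2}
query mem[0x0f]=0x24, mem[0x0d]=0x13, mem[0x2d]=0x82

MEM[0x0f,0x0d,0x2d] = 24 13 82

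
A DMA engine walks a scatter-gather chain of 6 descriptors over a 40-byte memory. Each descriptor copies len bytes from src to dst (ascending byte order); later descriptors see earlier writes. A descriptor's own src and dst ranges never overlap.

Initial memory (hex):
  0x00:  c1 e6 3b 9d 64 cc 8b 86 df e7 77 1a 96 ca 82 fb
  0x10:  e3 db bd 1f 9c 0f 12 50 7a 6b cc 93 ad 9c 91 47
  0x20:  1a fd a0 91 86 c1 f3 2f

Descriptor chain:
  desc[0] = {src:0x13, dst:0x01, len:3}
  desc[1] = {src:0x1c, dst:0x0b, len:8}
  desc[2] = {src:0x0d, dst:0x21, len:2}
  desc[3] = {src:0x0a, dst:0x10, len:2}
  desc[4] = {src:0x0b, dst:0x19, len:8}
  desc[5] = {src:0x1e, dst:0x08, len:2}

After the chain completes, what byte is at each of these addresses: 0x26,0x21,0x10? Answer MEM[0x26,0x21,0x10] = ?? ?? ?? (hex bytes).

MEM[0x26,0x21,0x10] = f3 91 77

[0] 0x13->0x01 len=3 : 1f 9c 0f
[1] 0x1c->0x0b len=8 : ad 9c 91 47 1a fd a0 91
[2] 0x0d->0x21 len=2 : 91 47
[3] 0x0a->0x10 len=2 : 77 ad
[4] 0x0b->0x19 len=8 : ad 9c 91 47 1a 77 ad 91
[5] 0x1e->0x08 len=2 : 77 ad
query mem[0x26]=0xf3, mem[0x21]=0x91, mem[0x10]=0x77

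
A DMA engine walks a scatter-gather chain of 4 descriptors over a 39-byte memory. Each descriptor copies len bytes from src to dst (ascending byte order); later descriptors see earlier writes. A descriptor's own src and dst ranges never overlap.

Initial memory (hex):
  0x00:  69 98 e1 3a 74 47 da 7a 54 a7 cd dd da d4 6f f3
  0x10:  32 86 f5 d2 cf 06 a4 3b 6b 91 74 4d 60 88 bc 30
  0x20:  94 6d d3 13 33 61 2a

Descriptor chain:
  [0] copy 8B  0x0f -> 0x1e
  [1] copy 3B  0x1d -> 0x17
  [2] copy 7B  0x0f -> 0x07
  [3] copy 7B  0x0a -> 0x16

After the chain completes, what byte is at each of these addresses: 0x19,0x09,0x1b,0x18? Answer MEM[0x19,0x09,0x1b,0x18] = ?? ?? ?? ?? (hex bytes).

[0] 0x0f->0x1e len=8 : f3 32 86 f5 d2 cf 06 a4
[1] 0x1d->0x17 len=3 : 88 f3 32
[2] 0x0f->0x07 len=7 : f3 32 86 f5 d2 cf 06
[3] 0x0a->0x16 len=7 : f5 d2 cf 06 6f f3 32
query mem[0x19]=0x06, mem[0x09]=0x86, mem[0x1b]=0xf3, mem[0x18]=0xcf

MEM[0x19,0x09,0x1b,0x18] = 06 86 f3 cf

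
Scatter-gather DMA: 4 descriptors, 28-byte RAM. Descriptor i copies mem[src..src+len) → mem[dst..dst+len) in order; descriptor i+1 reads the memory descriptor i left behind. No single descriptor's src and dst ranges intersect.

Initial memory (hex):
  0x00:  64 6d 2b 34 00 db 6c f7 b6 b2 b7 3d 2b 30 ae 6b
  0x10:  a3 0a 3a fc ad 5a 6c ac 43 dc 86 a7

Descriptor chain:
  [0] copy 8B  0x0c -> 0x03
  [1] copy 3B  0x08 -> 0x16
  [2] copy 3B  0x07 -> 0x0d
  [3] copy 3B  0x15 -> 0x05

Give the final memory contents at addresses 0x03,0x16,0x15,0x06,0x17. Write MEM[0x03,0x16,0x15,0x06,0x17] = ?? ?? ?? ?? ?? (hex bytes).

#0 dst[0x03+8] := {0x2b,0x30,0xae,0x6b,0xa3,0x0a,0x3a,0xfc}
#1 dst[0x16+3] := {0x0a,0x3a,0xfc}
#2 dst[0x0d+3] := {0xa3,0x0a,0x3a}
#3 dst[0x05+3] := {0x5a,0x0a,0x3a}
query mem[0x03]=0x2b, mem[0x16]=0x0a, mem[0x15]=0x5a, mem[0x06]=0x0a, mem[0x17]=0x3a

MEM[0x03,0x16,0x15,0x06,0x17] = 2b 0a 5a 0a 3a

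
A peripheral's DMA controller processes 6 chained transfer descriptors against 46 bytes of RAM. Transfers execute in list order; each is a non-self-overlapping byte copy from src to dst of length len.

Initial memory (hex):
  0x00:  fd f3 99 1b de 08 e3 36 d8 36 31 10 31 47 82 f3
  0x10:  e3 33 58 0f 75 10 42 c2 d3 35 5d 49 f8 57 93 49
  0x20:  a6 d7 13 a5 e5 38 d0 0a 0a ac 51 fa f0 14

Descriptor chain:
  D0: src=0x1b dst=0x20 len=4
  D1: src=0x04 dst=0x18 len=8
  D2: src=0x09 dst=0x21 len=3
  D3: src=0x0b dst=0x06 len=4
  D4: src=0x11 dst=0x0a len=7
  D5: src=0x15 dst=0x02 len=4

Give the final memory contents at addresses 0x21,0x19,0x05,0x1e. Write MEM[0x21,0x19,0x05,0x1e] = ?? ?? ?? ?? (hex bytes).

MEM[0x21,0x19,0x05,0x1e] = 36 08 de 31

#0 dst[0x20+4] := {0x49,0xf8,0x57,0x93}
#1 dst[0x18+8] := {0xde,0x08,0xe3,0x36,0xd8,0x36,0x31,0x10}
#2 dst[0x21+3] := {0x36,0x31,0x10}
#3 dst[0x06+4] := {0x10,0x31,0x47,0x82}
#4 dst[0x0a+7] := {0x33,0x58,0x0f,0x75,0x10,0x42,0xc2}
#5 dst[0x02+4] := {0x10,0x42,0xc2,0xde}
query mem[0x21]=0x36, mem[0x19]=0x08, mem[0x05]=0xde, mem[0x1e]=0x31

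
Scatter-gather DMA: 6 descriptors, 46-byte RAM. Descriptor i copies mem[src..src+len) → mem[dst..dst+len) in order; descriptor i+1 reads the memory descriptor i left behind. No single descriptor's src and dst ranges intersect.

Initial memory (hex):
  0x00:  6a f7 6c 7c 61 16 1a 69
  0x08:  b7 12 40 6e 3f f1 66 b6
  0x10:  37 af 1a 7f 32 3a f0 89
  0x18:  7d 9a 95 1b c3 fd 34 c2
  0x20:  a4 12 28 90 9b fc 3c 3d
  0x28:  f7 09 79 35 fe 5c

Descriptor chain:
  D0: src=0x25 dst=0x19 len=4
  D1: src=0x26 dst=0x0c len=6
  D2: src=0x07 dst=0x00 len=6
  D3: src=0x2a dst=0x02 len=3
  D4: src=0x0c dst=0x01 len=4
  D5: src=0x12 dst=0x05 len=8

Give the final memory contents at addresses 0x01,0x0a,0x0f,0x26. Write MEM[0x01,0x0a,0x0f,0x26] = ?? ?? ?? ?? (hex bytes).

MEM[0x01,0x0a,0x0f,0x26] = 3c 89 09 3c

#0 dst[0x19+4] := {0xfc,0x3c,0x3d,0xf7}
#1 dst[0x0c+6] := {0x3c,0x3d,0xf7,0x09,0x79,0x35}
#2 dst[0x00+6] := {0x69,0xb7,0x12,0x40,0x6e,0x3c}
#3 dst[0x02+3] := {0x79,0x35,0xfe}
#4 dst[0x01+4] := {0x3c,0x3d,0xf7,0x09}
#5 dst[0x05+8] := {0x1a,0x7f,0x32,0x3a,0xf0,0x89,0x7d,0xfc}
query mem[0x01]=0x3c, mem[0x0a]=0x89, mem[0x0f]=0x09, mem[0x26]=0x3c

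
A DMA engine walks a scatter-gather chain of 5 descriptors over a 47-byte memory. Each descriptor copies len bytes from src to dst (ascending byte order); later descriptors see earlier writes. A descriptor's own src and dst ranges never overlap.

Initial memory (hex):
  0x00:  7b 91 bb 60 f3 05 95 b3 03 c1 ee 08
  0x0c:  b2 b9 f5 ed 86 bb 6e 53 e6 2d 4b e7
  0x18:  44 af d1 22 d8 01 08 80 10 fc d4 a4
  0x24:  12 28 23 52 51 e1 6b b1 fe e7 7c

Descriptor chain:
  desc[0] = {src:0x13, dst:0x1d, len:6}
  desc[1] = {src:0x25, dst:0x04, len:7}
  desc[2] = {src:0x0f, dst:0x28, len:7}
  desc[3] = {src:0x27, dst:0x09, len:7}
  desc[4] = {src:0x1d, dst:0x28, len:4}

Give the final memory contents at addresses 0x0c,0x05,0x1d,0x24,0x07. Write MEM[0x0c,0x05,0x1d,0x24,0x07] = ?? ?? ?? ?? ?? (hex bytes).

MEM[0x0c,0x05,0x1d,0x24,0x07] = bb 23 53 12 51

#0 dst[0x1d+6] := {0x53,0xe6,0x2d,0x4b,0xe7,0x44}
#1 dst[0x04+7] := {0x28,0x23,0x52,0x51,0xe1,0x6b,0xb1}
#2 dst[0x28+7] := {0xed,0x86,0xbb,0x6e,0x53,0xe6,0x2d}
#3 dst[0x09+7] := {0x52,0xed,0x86,0xbb,0x6e,0x53,0xe6}
#4 dst[0x28+4] := {0x53,0xe6,0x2d,0x4b}
query mem[0x0c]=0xbb, mem[0x05]=0x23, mem[0x1d]=0x53, mem[0x24]=0x12, mem[0x07]=0x51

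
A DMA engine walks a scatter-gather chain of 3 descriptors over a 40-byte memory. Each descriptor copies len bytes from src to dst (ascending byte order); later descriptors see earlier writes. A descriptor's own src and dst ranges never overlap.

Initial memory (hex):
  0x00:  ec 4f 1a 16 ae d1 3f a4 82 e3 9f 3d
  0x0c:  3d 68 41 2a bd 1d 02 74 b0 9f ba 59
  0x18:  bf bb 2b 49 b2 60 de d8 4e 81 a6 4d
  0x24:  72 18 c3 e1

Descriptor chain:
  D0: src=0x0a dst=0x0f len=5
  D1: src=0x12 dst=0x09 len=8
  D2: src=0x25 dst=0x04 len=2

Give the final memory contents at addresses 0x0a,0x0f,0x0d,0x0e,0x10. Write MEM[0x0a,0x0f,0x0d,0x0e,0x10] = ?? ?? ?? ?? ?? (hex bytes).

MEM[0x0a,0x0f,0x0d,0x0e,0x10] = 41 bf ba 59 bb

[0] 0x0a->0x0f len=5 : 9f 3d 3d 68 41
[1] 0x12->0x09 len=8 : 68 41 b0 9f ba 59 bf bb
[2] 0x25->0x04 len=2 : 18 c3
query mem[0x0a]=0x41, mem[0x0f]=0xbf, mem[0x0d]=0xba, mem[0x0e]=0x59, mem[0x10]=0xbb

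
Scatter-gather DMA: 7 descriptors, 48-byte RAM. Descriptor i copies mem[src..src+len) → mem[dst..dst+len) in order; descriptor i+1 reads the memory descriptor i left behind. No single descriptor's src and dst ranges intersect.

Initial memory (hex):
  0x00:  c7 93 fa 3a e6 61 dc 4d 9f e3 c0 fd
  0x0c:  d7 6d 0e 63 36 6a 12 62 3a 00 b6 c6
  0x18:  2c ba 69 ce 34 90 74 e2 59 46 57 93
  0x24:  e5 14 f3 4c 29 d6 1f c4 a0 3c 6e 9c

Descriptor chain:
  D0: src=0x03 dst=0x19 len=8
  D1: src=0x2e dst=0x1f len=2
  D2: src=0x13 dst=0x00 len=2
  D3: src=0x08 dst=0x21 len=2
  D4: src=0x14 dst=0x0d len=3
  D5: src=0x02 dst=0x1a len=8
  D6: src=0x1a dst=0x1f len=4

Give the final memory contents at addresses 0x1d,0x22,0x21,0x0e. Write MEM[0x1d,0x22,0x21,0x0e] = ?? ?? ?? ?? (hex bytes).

D0: mem[0x19..0x20] <- [3a e6 61 dc 4d 9f e3 c0]
D1: mem[0x1f..0x20] <- [6e 9c]
D2: mem[0x00..0x01] <- [62 3a]
D3: mem[0x21..0x22] <- [9f e3]
D4: mem[0x0d..0x0f] <- [3a 00 b6]
D5: mem[0x1a..0x21] <- [fa 3a e6 61 dc 4d 9f e3]
D6: mem[0x1f..0x22] <- [fa 3a e6 61]
query mem[0x1d]=0x61, mem[0x22]=0x61, mem[0x21]=0xe6, mem[0x0e]=0x00

MEM[0x1d,0x22,0x21,0x0e] = 61 61 e6 00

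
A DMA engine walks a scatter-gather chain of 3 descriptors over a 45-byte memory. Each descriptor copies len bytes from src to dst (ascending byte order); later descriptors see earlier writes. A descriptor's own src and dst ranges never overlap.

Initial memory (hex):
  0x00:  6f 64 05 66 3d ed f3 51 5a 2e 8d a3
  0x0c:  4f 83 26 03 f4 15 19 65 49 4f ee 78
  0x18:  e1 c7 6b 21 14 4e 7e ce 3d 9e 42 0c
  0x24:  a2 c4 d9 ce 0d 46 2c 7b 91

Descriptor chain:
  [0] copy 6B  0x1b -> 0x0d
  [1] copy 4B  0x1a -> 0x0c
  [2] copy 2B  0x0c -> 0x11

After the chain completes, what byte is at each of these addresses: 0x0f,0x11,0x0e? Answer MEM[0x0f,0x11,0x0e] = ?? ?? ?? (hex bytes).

MEM[0x0f,0x11,0x0e] = 4e 6b 14

#0 dst[0x0d+6] := {0x21,0x14,0x4e,0x7e,0xce,0x3d}
#1 dst[0x0c+4] := {0x6b,0x21,0x14,0x4e}
#2 dst[0x11+2] := {0x6b,0x21}
query mem[0x0f]=0x4e, mem[0x11]=0x6b, mem[0x0e]=0x14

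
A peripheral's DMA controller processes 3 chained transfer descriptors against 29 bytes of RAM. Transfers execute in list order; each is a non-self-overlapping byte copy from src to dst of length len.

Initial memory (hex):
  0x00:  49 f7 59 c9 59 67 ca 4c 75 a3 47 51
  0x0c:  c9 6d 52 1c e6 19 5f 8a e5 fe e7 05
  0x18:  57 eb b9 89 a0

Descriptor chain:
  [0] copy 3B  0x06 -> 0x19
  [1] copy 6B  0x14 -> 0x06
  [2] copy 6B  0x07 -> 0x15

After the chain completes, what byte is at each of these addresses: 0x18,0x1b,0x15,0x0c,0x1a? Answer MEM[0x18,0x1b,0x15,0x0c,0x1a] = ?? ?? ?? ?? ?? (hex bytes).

#0 dst[0x19+3] := {0xca,0x4c,0x75}
#1 dst[0x06+6] := {0xe5,0xfe,0xe7,0x05,0x57,0xca}
#2 dst[0x15+6] := {0xfe,0xe7,0x05,0x57,0xca,0xc9}
query mem[0x18]=0x57, mem[0x1b]=0x75, mem[0x15]=0xfe, mem[0x0c]=0xc9, mem[0x1a]=0xc9

MEM[0x18,0x1b,0x15,0x0c,0x1a] = 57 75 fe c9 c9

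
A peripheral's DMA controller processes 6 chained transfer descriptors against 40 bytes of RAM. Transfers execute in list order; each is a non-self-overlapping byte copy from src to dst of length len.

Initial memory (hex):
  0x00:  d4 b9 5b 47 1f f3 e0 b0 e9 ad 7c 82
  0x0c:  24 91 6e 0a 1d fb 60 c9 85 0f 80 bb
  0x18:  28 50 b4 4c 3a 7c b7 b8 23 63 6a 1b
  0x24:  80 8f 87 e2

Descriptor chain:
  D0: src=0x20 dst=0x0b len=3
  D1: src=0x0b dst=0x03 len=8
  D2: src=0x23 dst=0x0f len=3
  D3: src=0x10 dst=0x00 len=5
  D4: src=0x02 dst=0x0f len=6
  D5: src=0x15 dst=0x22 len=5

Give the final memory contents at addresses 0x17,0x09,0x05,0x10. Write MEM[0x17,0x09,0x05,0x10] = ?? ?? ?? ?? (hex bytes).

  after D0: wrote 3B at 0x0b = 23636a
  after D1: wrote 8B at 0x03 = 23636a6e0a1dfb60
  after D2: wrote 3B at 0x0f = 1b808f
  after D3: wrote 5B at 0x00 = 808f60c985
  after D4: wrote 6B at 0x0f = 60c9856a6e0a
  after D5: wrote 5B at 0x22 = 0f80bb2850
query mem[0x17]=0xbb, mem[0x09]=0xfb, mem[0x05]=0x6a, mem[0x10]=0xc9

MEM[0x17,0x09,0x05,0x10] = bb fb 6a c9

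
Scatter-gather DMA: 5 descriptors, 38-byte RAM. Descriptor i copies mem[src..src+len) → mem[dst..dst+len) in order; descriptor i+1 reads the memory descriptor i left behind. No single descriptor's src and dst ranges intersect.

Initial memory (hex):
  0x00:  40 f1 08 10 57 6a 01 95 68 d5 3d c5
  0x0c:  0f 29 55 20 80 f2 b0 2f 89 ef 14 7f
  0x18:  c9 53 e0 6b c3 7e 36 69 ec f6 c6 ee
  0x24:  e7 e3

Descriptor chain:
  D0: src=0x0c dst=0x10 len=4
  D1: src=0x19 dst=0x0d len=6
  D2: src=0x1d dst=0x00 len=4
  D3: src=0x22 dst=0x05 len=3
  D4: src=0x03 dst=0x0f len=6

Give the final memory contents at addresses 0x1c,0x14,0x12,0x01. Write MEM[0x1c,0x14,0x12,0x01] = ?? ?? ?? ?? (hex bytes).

#0 dst[0x10+4] := {0x0f,0x29,0x55,0x20}
#1 dst[0x0d+6] := {0x53,0xe0,0x6b,0xc3,0x7e,0x36}
#2 dst[0x00+4] := {0x7e,0x36,0x69,0xec}
#3 dst[0x05+3] := {0xc6,0xee,0xe7}
#4 dst[0x0f+6] := {0xec,0x57,0xc6,0xee,0xe7,0x68}
query mem[0x1c]=0xc3, mem[0x14]=0x68, mem[0x12]=0xee, mem[0x01]=0x36

MEM[0x1c,0x14,0x12,0x01] = c3 68 ee 36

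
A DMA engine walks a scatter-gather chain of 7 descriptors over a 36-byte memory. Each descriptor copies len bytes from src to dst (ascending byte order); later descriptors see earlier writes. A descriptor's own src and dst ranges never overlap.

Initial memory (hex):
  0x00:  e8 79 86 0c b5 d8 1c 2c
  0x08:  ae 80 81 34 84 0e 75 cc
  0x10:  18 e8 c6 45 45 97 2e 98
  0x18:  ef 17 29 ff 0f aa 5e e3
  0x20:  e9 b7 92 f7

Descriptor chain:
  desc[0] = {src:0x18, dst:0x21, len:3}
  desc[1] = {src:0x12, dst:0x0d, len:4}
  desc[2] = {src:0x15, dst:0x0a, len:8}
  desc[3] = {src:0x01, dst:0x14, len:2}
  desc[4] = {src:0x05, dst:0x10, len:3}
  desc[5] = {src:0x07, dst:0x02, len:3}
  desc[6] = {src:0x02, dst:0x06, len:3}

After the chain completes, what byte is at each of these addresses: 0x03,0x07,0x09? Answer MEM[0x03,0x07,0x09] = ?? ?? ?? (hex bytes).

[0] 0x18->0x21 len=3 : ef 17 29
[1] 0x12->0x0d len=4 : c6 45 45 97
[2] 0x15->0x0a len=8 : 97 2e 98 ef 17 29 ff 0f
[3] 0x01->0x14 len=2 : 79 86
[4] 0x05->0x10 len=3 : d8 1c 2c
[5] 0x07->0x02 len=3 : 2c ae 80
[6] 0x02->0x06 len=3 : 2c ae 80
query mem[0x03]=0xae, mem[0x07]=0xae, mem[0x09]=0x80

MEM[0x03,0x07,0x09] = ae ae 80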